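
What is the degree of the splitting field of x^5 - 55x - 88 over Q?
The degree of the splitting field over Q equals the order of the Galois group, so first determine the group. The polynomial f is an irreducible quintic over Q, so G = Gal(f/Q) is a transitive subgroup of S_5: one of C_5 (5T1, order 5), D_5 (5T2, order 10), F_20 (5T3, order 20), A_5 (5T4, order 60) or S_5 (5T5, order 120). The discriminant of f is 58564000000 = 242000^2, a perfect square, so G is contained in A_5. The transitive groups of degree 5 contained in A_5 are: C_5 (5T1, order 5), D_5 (5T2, order 10), A_5 (5T4, order 60). By Dedekind's theorem, for a prime p not dividing disc(f) the degrees of the irreducible factors of f mod p form the cycle type of an element of G. Factoring f modulo the 3 such primes p <= 13 (skipping 2, 5, 11, which divide the discriminant), each new pattern first appears at: mod 3: f = (x^5 + 2x + 2), pattern 5; mod 13: f = (x + 5)(x + 7)(x^3 + x^2 + 5x + 9), pattern 3+1+1. No other pattern occurs in this range, so the set of observed cycle types is {5, 3+1+1}. Among the candidates above, the only group containing elements of all these cycle types is A_5 (5T4) — each of C_5 (5T1), D_5 (5T2) lacks at least one of them. Hence G = A_5 (5T4), of order 60. The Galois group A_5 (5T4) has order 60, so the splitting field has degree 60 over Q.

60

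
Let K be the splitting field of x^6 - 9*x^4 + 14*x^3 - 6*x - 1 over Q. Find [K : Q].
The degree of the splitting field over Q equals the order of the Galois group, so first determine the group. The polynomial f is an irreducible sextic over Q, so G = Gal(f/Q) is one of the 16 transitive subgroups 6T1, ..., 6T16 of S_6. The discriminant of f is -151585344, which is not a perfect square, so G is not contained in A_6. The transitive groups of degree 6 not contained in A_6 are: C_6 (6T1, order 6), S_3 (6T2, order 6), D_6 (6T3, order 12), C_3 x S_3 (6T5, order 18), A_4 x C_2 (6T6, order 24), S_4 (6T8, order 24), S_3 x S_3 (6T9, order 36), S_4 x C_2 (6T11, order 48), (S_3 x S_3) : C_2 (6T13, order 72), PGL(2,5) (6T14, order 120), S_6 (6T16, order 720). By Dedekind's theorem, for a prime p not dividing disc(f) the degrees of the irreducible factors of f mod p form the cycle type of an element of G. Factoring f modulo the 33 such primes p <= 151 (skipping 2, 3, 19, which divide the discriminant), each new pattern first appears at: mod 5: f = (x^3 + x^2 + 4x + 1)(x^3 + 4x^2 + 3x + 4), pattern 3+3; mod 7: f = (x^6 + 5x^4 + x + 6), pattern 6; mod 17: f = (x + 1)(x + 5)(x^2 + 3x + 4)(x^2 + 8x + 11), pattern 2+2+1+1; mod 71: f = (x^2 + 32x + 26)(x^2 + 50x + 31)(x^2 + 60x + 17), pattern 2+2+2; mod 107: f = (x + 16)(x + 28)(x + 64)(x + 92)(x^2 + 14x + 41), pattern 2+1+1+1+1. No other pattern occurs in this range, so the set of observed cycle types is {3+3, 6, 2+2+1+1, 2+2+2, 2+1+1+1+1}. The candidates containing elements of all these cycle types are A_4 x C_2 (6T6) of order 24, S_4 x C_2 (6T11) of order 48, (S_3 x S_3) : C_2 (6T13) of order 72, S_6 (6T16) of order 720; the others are excluded. The observed types are precisely the cycle types that occur in A_4 x C_2 (6T6) (apart from the identity). Each of the other remaining candidates has further cycle types, and by the Chebotarev density theorem the matching factorization patterns would occur for a proportion of primes equal to their share of the group: S_4 x C_2 (6T11) additionally contains elements of type 4+2, 4+1+1 (12 of its 48 elements, about 25% of primes); (S_3 x S_3) : C_2 (6T13) additionally contains elements of type 4+2, 3+2+1, 3+1+1+1 (34 of its 72 elements, about 47% of primes); S_6 (6T16) additionally contains elements of type 5+1, 4+2, 4+1+1, 3+2+1, 3+1+1+1 (484 of its 720 elements, about 67% of primes). None of the 33 primes tested shows any such pattern (for each of these groups the chance of that is below 10^-4), which rules them out. Hence G = A_4 x C_2 (6T6), of order 24. The Galois group A_4 x C_2 (6T6) has order 24, so the splitting field has degree 24 over Q.

24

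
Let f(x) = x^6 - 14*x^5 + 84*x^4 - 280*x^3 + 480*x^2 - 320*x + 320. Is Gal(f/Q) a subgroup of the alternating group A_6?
The polynomial is irreducible of degree 6 over Q. Its discriminant is 564385546240000 = 23756800^2, a perfect square. A Galois group lies in the alternating group exactly when the discriminant is a square in Q, so the Galois group ((C_3 x C_3) : C_4) is contained in A_6.

Yes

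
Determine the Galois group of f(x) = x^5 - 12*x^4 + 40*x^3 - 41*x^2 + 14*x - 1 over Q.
C_5 (order 5)

The polynomial f is an irreducible quintic over Q, so G = Gal(f/Q) is a transitive subgroup of S_5: one of C_5 (5T1, order 5), D_5 (5T2, order 10), F_20 (5T3, order 20), A_5 (5T4, order 60) or S_5 (5T5, order 120). The discriminant of f is 7745089 = 2783^2, a perfect square, so G is contained in A_5. The transitive groups of degree 5 contained in A_5 are: C_5 (5T1, order 5), D_5 (5T2, order 10), A_5 (5T4, order 60). By Dedekind's theorem, for a prime p not dividing disc(f) the degrees of the irreducible factors of f mod p form the cycle type of an element of G. Factoring f modulo the 14 such primes p <= 53 (skipping 11, 23, which divide the discriminant), each new pattern first appears at: mod 2: f = (x^5 + x^2 + 1), pattern 5; mod 43: f = (x + 7)(x + 18)(x + 29)(x + 30)(x + 33), pattern 1+1+1+1+1. No other pattern occurs in this range, so the set of observed cycle types is {5, 1+1+1+1+1}. The candidates containing elements of all these cycle types are C_5 (5T1) of order 5, D_5 (5T2) of order 10, A_5 (5T4) of order 60; the others are excluded. The observed types are precisely the cycle types that occur in C_5 (5T1). Each of the other remaining candidates has further cycle types, and by the Chebotarev density theorem the matching factorization patterns would occur for a proportion of primes equal to their share of the group: D_5 (5T2) additionally contains elements of type 2+2+1 (5 of its 10 elements, about 50% of primes); A_5 (5T4) additionally contains elements of type 3+1+1, 2+2+1 (35 of its 60 elements, about 58% of primes). None of the 14 primes tested shows any such pattern (for each of these groups the chance of that is below 10^-4), which rules them out. Hence G = C_5 (5T1), of order 5.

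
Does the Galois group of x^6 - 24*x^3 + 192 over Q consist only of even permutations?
No

The polynomial is irreducible of degree 6 over Q. Its discriminant is -190210142896128, which is not a perfect square. A Galois group lies in the alternating group exactly when the discriminant is a square in Q, so the Galois group (C_3 x S_3) is not contained in A_6.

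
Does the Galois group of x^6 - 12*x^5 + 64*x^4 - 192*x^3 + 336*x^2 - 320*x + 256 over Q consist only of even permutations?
No

The polynomial is irreducible of degree 6 over Q. Its discriminant is -1849378557919232, which is not a perfect square. A Galois group lies in the alternating group exactly when the discriminant is a square in Q, so the Galois group (S_4 x C_2) is not contained in A_6.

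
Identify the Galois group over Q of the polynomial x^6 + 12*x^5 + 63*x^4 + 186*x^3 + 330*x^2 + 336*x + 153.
PGL(2,5) (also written S5(6))

The polynomial f is an irreducible sextic over Q, so G = Gal(f/Q) is one of the 16 transitive subgroups 6T1, ..., 6T16 of S_6. The discriminant of f is -16003008, which is not a perfect square, so G is not contained in A_6. The transitive groups of degree 6 not contained in A_6 are: C_6 (6T1, order 6), S_3 (6T2, order 6), D_6 (6T3, order 12), C_3 x S_3 (6T5, order 18), A_4 x C_2 (6T6, order 24), S_4 (6T8, order 24), S_3 x S_3 (6T9, order 36), S_4 x C_2 (6T11, order 48), (S_3 x S_3) : C_2 (6T13, order 72), PGL(2,5) (6T14, order 120), S_6 (6T16, order 720). By Dedekind's theorem, for a prime p not dividing disc(f) the degrees of the irreducible factors of f mod p form the cycle type of an element of G. Factoring f modulo the 21 such primes p <= 89 (skipping 2, 3, 7, which divide the discriminant), each new pattern first appears at: mod 5: f = (x^6 + 2x^5 + 3x^4 + x^3 + x + 3), pattern 6; mod 11: f = (x + 4)(x^5 + 8x^4 + 9x^3 + 7x^2 + 5x + 8), pattern 5+1; mod 13: f = (x + 1)(x + 10)(x^4 + x^3 + 3x^2 + 1), pattern 4+1+1; mod 23: f = (x + 18)(x + 22)(x^2 + 19x + 5)(x^2 + 22x + 19), pattern 2+2+1+1; mod 43: f = (x^3 + 25x^2 + 35)(x^3 + 30x^2 + x + 40), pattern 3+3; mod 61: f = (x^2 + 18x + 30)(x^2 + 22x + 52)(x^2 + 33x + 34), pattern 2+2+2. No other pattern occurs in this range, so the set of observed cycle types is {6, 5+1, 4+1+1, 2+2+1+1, 3+3, 2+2+2}. The candidates containing elements of all these cycle types are PGL(2,5) (6T14) of order 120, S_6 (6T16) of order 720; the others are excluded. The observed types are precisely the cycle types that occur in PGL(2,5) (6T14) (apart from the identity). Each of the other remaining candidates has further cycle types, and by the Chebotarev density theorem the matching factorization patterns would occur for a proportion of primes equal to their share of the group: S_6 (6T16) additionally contains elements of type 4+2, 3+2+1, 3+1+1+1, 2+1+1+1+1 (265 of its 720 elements, about 37% of primes). None of the 21 primes tested shows any such pattern (for each of these groups the chance of that is below 10^-4), which rules them out. Hence G = PGL(2,5) (6T14), of order 120.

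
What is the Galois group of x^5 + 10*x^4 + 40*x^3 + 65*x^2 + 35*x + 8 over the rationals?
F_20 (also written F20)

The polynomial f is an irreducible quintic over Q, so G = Gal(f/Q) is a transitive subgroup of S_5: one of C_5 (5T1, order 5), D_5 (5T2, order 10), F_20 (5T3, order 20), A_5 (5T4, order 60) or S_5 (5T5, order 120). The discriminant of f is 158203125, which is not a perfect square, so G is not contained in A_5. The transitive groups of degree 5 not contained in A_5 are: F_20 (5T3, order 20), S_5 (5T5, order 120). By Dedekind's theorem, for a prime p not dividing disc(f) the degrees of the irreducible factors of f mod p form the cycle type of an element of G. Factoring f modulo the 18 such primes p <= 71 (skipping 3, 5, which divide the discriminant), each new pattern first appears at: mod 2: f = (x)(x^4 + x + 1), pattern 4+1; mod 11: f = (x^5 + 10x^4 + 7x^3 + 10x^2 + 2x + 8), pattern 5; mod 19: f = (x + 16)(x^2 + 15x + 8)(x^2 + 17x + 6), pattern 2+2+1; mod 41: f = (x + 11)(x + 14)(x + 17)(x + 20)(x + 30), pattern 1+1+1+1+1. No other pattern occurs in this range, so the set of observed cycle types is {4+1, 5, 2+2+1, 1+1+1+1+1}. The candidates containing elements of all these cycle types are F_20 (5T3) of order 20, S_5 (5T5) of order 120; the others are excluded. The observed types are precisely the cycle types that occur in F_20 (5T3). Each of the other remaining candidates has further cycle types, and by the Chebotarev density theorem the matching factorization patterns would occur for a proportion of primes equal to their share of the group: S_5 (5T5) additionally contains elements of type 3+2, 3+1+1, 2+1+1+1 (50 of its 120 elements, about 42% of primes). None of the 18 primes tested shows any such pattern (for each of these groups the chance of that is below 10^-4), which rules them out. Hence G = F_20 (5T3), of order 20.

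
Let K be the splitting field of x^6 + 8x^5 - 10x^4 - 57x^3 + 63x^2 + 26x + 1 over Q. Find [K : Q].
60

The degree of the splitting field over Q equals the order of the Galois group, so first determine the group. The polynomial f is an irreducible sextic over Q, so G = Gal(f/Q) is one of the 16 transitive subgroups 6T1, ..., 6T16 of S_6. The discriminant of f is 3646117689361 = 1909481^2, a perfect square, so G is contained in A_6. The transitive groups of degree 6 contained in A_6 are: A_4 (6T4, order 12), S_4 (6T7, order 24), (C_3 x C_3) : C_4 (6T10, order 36), PSL(2,5) (6T12, order 60), A_6 (6T15, order 360). By Dedekind's theorem, for a prime p not dividing disc(f) the degrees of the irreducible factors of f mod p form the cycle type of an element of G. Factoring f modulo the 21 such primes p <= 83 (skipping 7, 19, which divide the discriminant), each new pattern first appears at: mod 2: f = (x + 1)(x^5 + x^4 + x^3 + x + 1), pattern 5+1; mod 11: f = (x^3 + x^2 + 2x + 9)(x^3 + 7x^2 + 3x + 5), pattern 3+3; mod 61: f = (x + 2)(x + 25)(x^2 + 21x + 1)(x^2 + 21x + 11), pattern 2+2+1+1. No other pattern occurs in this range, so the set of observed cycle types is {5+1, 3+3, 2+2+1+1}. The candidates containing elements of all these cycle types are PSL(2,5) (6T12) of order 60, A_6 (6T15) of order 360; the others are excluded. The observed types are precisely the cycle types that occur in PSL(2,5) (6T12) (apart from the identity). Each of the other remaining candidates has further cycle types, and by the Chebotarev density theorem the matching factorization patterns would occur for a proportion of primes equal to their share of the group: A_6 (6T15) additionally contains elements of type 4+2, 3+1+1+1 (130 of its 360 elements, about 36% of primes). None of the 21 primes tested shows any such pattern (for each of these groups the chance of that is below 10^-4), which rules them out. Hence G = PSL(2,5) (6T12), of order 60. The Galois group PSL(2,5) (6T12) has order 60, so the splitting field has degree 60 over Q.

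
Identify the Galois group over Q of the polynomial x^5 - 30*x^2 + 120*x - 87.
The polynomial f is an irreducible quintic over Q, so G = Gal(f/Q) is a transitive subgroup of S_5: one of C_5 (5T1, order 5), D_5 (5T2, order 10), F_20 (5T3, order 20), A_5 (5T4, order 60) or S_5 (5T5, order 120). The discriminant of f is 1085663503125, which is not a perfect square, so G is not contained in A_5. The transitive groups of degree 5 not contained in A_5 are: F_20 (5T3, order 20), S_5 (5T5, order 120). By Dedekind's theorem, for a prime p not dividing disc(f) the degrees of the irreducible factors of f mod p form the cycle type of an element of G. Factoring f modulo the 18 such primes p <= 73 (skipping 3, 5, 19, which divide the discriminant), each new pattern first appears at: mod 2: f = (x + 1)(x^4 + x^3 + x^2 + x + 1), pattern 4+1; mod 11: f = (x^5 + 3x^2 + 10x + 1), pattern 5; mod 29: f = (x)(x^2 + 14x + 10)(x^2 + 15x + 12), pattern 2+2+1; mod 41: f = (x + 15)(x + 17)(x + 22)(x + 31)(x + 38), pattern 1+1+1+1+1. No other pattern occurs in this range, so the set of observed cycle types is {4+1, 5, 2+2+1, 1+1+1+1+1}. The candidates containing elements of all these cycle types are F_20 (5T3) of order 20, S_5 (5T5) of order 120; the others are excluded. The observed types are precisely the cycle types that occur in F_20 (5T3). Each of the other remaining candidates has further cycle types, and by the Chebotarev density theorem the matching factorization patterns would occur for a proportion of primes equal to their share of the group: S_5 (5T5) additionally contains elements of type 3+2, 3+1+1, 2+1+1+1 (50 of its 120 elements, about 42% of primes). None of the 18 primes tested shows any such pattern (for each of these groups the chance of that is below 10^-4), which rules them out. Hence G = F_20 (5T3), of order 20.

5T3: F_20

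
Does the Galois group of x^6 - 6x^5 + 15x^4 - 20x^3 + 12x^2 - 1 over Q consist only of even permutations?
No

The polynomial is irreducible of degree 6 over Q. Its discriminant is -419904, which is not a perfect square. A Galois group lies in the alternating group exactly when the discriminant is a square in Q, so the Galois group (A_4 x C_2) is not contained in A_6.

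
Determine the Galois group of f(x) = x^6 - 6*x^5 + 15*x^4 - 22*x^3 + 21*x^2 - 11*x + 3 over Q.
S_6 (also written S6)

The polynomial f is an irreducible sextic over Q, so G = Gal(f/Q) is one of the 16 transitive subgroups 6T1, ..., 6T16 of S_6. The discriminant of f is -43531, which is not a perfect square, so G is not contained in A_6. The transitive groups of degree 6 not contained in A_6 are: C_6 (6T1, order 6), S_3 (6T2, order 6), D_6 (6T3, order 12), C_3 x S_3 (6T5, order 18), A_4 x C_2 (6T6, order 24), S_4 (6T8, order 24), S_3 x S_3 (6T9, order 36), S_4 x C_2 (6T11, order 48), (S_3 x S_3) : C_2 (6T13, order 72), PGL(2,5) (6T14, order 120), S_6 (6T16, order 720). By Dedekind's theorem, for a prime p not dividing disc(f) the degrees of the irreducible factors of f mod p form the cycle type of an element of G. Factoring f modulo the 4 such primes p <= 7, each new pattern first appears at: mod 2: f = (x^6 + x^4 + x^2 + x + 1), pattern 6; mod 3: f = (x)(x^2 + x + 2)(x^3 + 2x^2 + 2x + 2), pattern 3+2+1; mod 5: f = (x^3 + x^2 + x + 3)(x^3 + 3x^2 + x + 1), pattern 3+3; mod 7: f = (x + 3)(x^5 + 5x^4 + 6x^2 + 3x + 1), pattern 5+1. No other pattern occurs in this range, so the set of observed cycle types is {6, 3+2+1, 3+3, 5+1}. Among the candidates above, the only group containing elements of all these cycle types is S_6 (6T16); every other candidate lacks at least one of them. Hence G = S_6 (6T16), of order 720.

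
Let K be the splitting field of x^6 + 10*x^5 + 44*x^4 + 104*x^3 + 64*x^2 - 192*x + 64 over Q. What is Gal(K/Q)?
The polynomial f is an irreducible sextic over Q, so G = Gal(f/Q) is one of the 16 transitive subgroups 6T1, ..., 6T16 of S_6. The discriminant of f is 564385546240000 = 23756800^2, a perfect square, so G is contained in A_6. The transitive groups of degree 6 contained in A_6 are: A_4 (6T4, order 12), S_4 (6T7, order 24), (C_3 x C_3) : C_4 (6T10, order 36), PSL(2,5) (6T12, order 60), A_6 (6T15, order 360). By Dedekind's theorem, for a prime p not dividing disc(f) the degrees of the irreducible factors of f mod p form the cycle type of an element of G. Factoring f modulo the 19 such primes p <= 79 (skipping 2, 5, 29, which divide the discriminant), each new pattern first appears at: mod 3: f = (x^2 + x + 2)(x^4 + 2x + 2), pattern 4+2; mod 11: f = (x^3 + x^2 + x + 3)(x^3 + 9x^2 + x + 3), pattern 3+3; mod 19: f = (x + 16)(x + 18)(x^2 + 15x + 8)(x^2 + 18x + 9), pattern 2+2+1+1; mod 61: f = (x + 7)(x + 40)(x + 54)(x^3 + 31x^2 + 12x + 53), pattern 3+1+1+1. No other pattern occurs in this range, so the set of observed cycle types is {4+2, 3+3, 2+2+1+1, 3+1+1+1}. The candidates containing elements of all these cycle types are (C_3 x C_3) : C_4 (6T10) of order 36, A_6 (6T15) of order 360; the others are excluded. The observed types are precisely the cycle types that occur in (C_3 x C_3) : C_4 (6T10) (apart from the identity). Each of the other remaining candidates has further cycle types, and by the Chebotarev density theorem the matching factorization patterns would occur for a proportion of primes equal to their share of the group: A_6 (6T15) additionally contains elements of type 5+1 (144 of its 360 elements, about 40% of primes). None of the 19 primes tested shows any such pattern (for each of these groups the chance of that is below 10^-4), which rules them out. Hence G = (C_3 x C_3) : C_4 (6T10), of order 36.

(C_3 x C_3) : C_4 (also written G36+)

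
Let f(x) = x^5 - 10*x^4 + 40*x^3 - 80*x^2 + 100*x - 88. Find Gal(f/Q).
The polynomial f is an irreducible quintic over Q, so G = Gal(f/Q) is a transitive subgroup of S_5: one of C_5 (5T1, order 5), D_5 (5T2, order 10), F_20 (5T3, order 20), A_5 (5T4, order 60) or S_5 (5T5, order 120). The discriminant of f is 1024000000 = 32000^2, a perfect square, so G is contained in A_5. The transitive groups of degree 5 contained in A_5 are: C_5 (5T1, order 5), D_5 (5T2, order 10), A_5 (5T4, order 60). By Dedekind's theorem, for a prime p not dividing disc(f) the degrees of the irreducible factors of f mod p form the cycle type of an element of G. Factoring f modulo the 2 such primes p <= 7 (skipping 2, 5, which divide the discriminant), each new pattern first appears at: mod 3: f = (x^5 + 2x^4 + x^3 + x^2 + x + 2), pattern 5; mod 7: f = (x + 2)(x + 3)(x^3 + 6x^2 + 4x + 4), pattern 3+1+1. No other pattern occurs in this range, so the set of observed cycle types is {5, 3+1+1}. Among the candidates above, the only group containing elements of all these cycle types is A_5 (5T4) — each of C_5 (5T1), D_5 (5T2) lacks at least one of them. Hence G = A_5 (5T4), of order 60.

A_5, the alternating group on 5 letters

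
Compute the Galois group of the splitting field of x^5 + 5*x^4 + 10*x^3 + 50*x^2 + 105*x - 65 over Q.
F_20 (also written F20)

The polynomial f is an irreducible quintic over Q, so G = Gal(f/Q) is a transitive subgroup of S_5: one of C_5 (5T1, order 5), D_5 (5T2, order 10), F_20 (5T3, order 20), A_5 (5T4, order 60) or S_5 (5T5, order 120). The discriminant of f is 574944050000, which is not a perfect square, so G is not contained in A_5. The transitive groups of degree 5 not contained in A_5 are: F_20 (5T3, order 20), S_5 (5T5, order 120). By Dedekind's theorem, for a prime p not dividing disc(f) the degrees of the irreducible factors of f mod p form the cycle type of an element of G. Factoring f modulo the 18 such primes p <= 71 (skipping 2, 5, which divide the discriminant), each new pattern first appears at: mod 3: f = (x + 1)(x^4 + x^3 + 2x + 1), pattern 4+1; mod 11: f = (x^5 + 5x^4 + 10x^3 + 6x^2 + 6x + 1), pattern 5; mod 19: f = (x + 3)(x^2 + 8x + 8)(x^2 + 13x + 6), pattern 2+2+1. No other pattern occurs in this range, so the set of observed cycle types is {4+1, 5, 2+2+1}. The candidates containing elements of all these cycle types are F_20 (5T3) of order 20, S_5 (5T5) of order 120; the others are excluded. The observed types are precisely the cycle types that occur in F_20 (5T3) (apart from the identity). Each of the other remaining candidates has further cycle types, and by the Chebotarev density theorem the matching factorization patterns would occur for a proportion of primes equal to their share of the group: S_5 (5T5) additionally contains elements of type 3+2, 3+1+1, 2+1+1+1 (50 of its 120 elements, about 42% of primes). None of the 18 primes tested shows any such pattern (for each of these groups the chance of that is below 10^-4), which rules them out. Hence G = F_20 (5T3), of order 20.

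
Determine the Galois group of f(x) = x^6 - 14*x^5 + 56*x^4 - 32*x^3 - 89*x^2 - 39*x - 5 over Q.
6T12: PSL(2,5)

The polynomial f is an irreducible sextic over Q, so G = Gal(f/Q) is one of the 16 transitive subgroups 6T1, ..., 6T16 of S_6. The discriminant of f is 30991489 = 5567^2, a perfect square, so G is contained in A_6. The transitive groups of degree 6 contained in A_6 are: A_4 (6T4, order 12), S_4 (6T7, order 24), (C_3 x C_3) : C_4 (6T10, order 36), PSL(2,5) (6T12, order 60), A_6 (6T15, order 360). By Dedekind's theorem, for a prime p not dividing disc(f) the degrees of the irreducible factors of f mod p form the cycle type of an element of G. Factoring f modulo the 21 such primes p <= 79 (skipping 19, which divides the discriminant), each new pattern first appears at: mod 2: f = (x + 1)(x^5 + x^4 + x^3 + x^2 + 1), pattern 5+1; mod 7: f = (x^3 + 2x^2 + 4x + 5)(x^3 + 5x^2 + 6), pattern 3+3; mod 61: f = (x + 59)(x + 60)(x^2 + 23x + 32)(x^2 + 27x + 39), pattern 2+2+1+1. No other pattern occurs in this range, so the set of observed cycle types is {5+1, 3+3, 2+2+1+1}. The candidates containing elements of all these cycle types are PSL(2,5) (6T12) of order 60, A_6 (6T15) of order 360; the others are excluded. The observed types are precisely the cycle types that occur in PSL(2,5) (6T12) (apart from the identity). Each of the other remaining candidates has further cycle types, and by the Chebotarev density theorem the matching factorization patterns would occur for a proportion of primes equal to their share of the group: A_6 (6T15) additionally contains elements of type 4+2, 3+1+1+1 (130 of its 360 elements, about 36% of primes). None of the 21 primes tested shows any such pattern (for each of these groups the chance of that is below 10^-4), which rules them out. Hence G = PSL(2,5) (6T12), of order 60.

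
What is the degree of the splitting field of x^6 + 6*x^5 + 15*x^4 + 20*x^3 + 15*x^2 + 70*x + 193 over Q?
The degree of the splitting field over Q equals the order of the Galois group, so first determine the group. The polynomial f is an irreducible sextic over Q, so G = Gal(f/Q) is one of the 16 transitive subgroups 6T1, ..., 6T16 of S_6. The discriminant of f is -1388339588497408, which is not a perfect square, so G is not contained in A_6. The transitive groups of degree 6 not contained in A_6 are: C_6 (6T1, order 6), S_3 (6T2, order 6), D_6 (6T3, order 12), C_3 x S_3 (6T5, order 18), A_4 x C_2 (6T6, order 24), S_4 (6T8, order 24), S_3 x S_3 (6T9, order 36), S_4 x C_2 (6T11, order 48), (S_3 x S_3) : C_2 (6T13, order 72), PGL(2,5) (6T14, order 120), S_6 (6T16, order 720). By Dedekind's theorem, for a prime p not dividing disc(f) the degrees of the irreducible factors of f mod p form the cycle type of an element of G. Factoring f modulo the 3 such primes p <= 7 (skipping 2, which divides the discriminant), each new pattern first appears at: mod 3: f = (x^6 + 2x^3 + x + 1), pattern 6; mod 5: f = (x + 2)(x + 4)(x^4 + 2x^2 + 3x + 1), pattern 4+1+1; mod 7: f = (x + 4)(x^2 + 3x + 1)(x^3 + 6x^2 + 2x + 1), pattern 3+2+1. No other pattern occurs in this range, so the set of observed cycle types is {6, 4+1+1, 3+2+1}. Among the candidates above, the only group containing elements of all these cycle types is S_6 (6T16); every other candidate lacks at least one of them. Hence G = S_6 (6T16), of order 720. The Galois group S_6 (6T16) has order 720, so the splitting field has degree 720 over Q.

720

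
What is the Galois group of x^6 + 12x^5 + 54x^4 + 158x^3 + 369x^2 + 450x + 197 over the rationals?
The polynomial f is an irreducible sextic over Q, so G = Gal(f/Q) is one of the 16 transitive subgroups 6T1, ..., 6T16 of S_6. The discriminant of f is -153891765817344, which is not a perfect square, so G is not contained in A_6. The transitive groups of degree 6 not contained in A_6 are: C_6 (6T1, order 6), S_3 (6T2, order 6), D_6 (6T3, order 12), C_3 x S_3 (6T5, order 18), A_4 x C_2 (6T6, order 24), S_4 (6T8, order 24), S_3 x S_3 (6T9, order 36), S_4 x C_2 (6T11, order 48), (S_3 x S_3) : C_2 (6T13, order 72), PGL(2,5) (6T14, order 120), S_6 (6T16, order 720). By Dedekind's theorem, for a prime p not dividing disc(f) the degrees of the irreducible factors of f mod p form the cycle type of an element of G. Factoring f modulo the 33 such primes p <= 149 (skipping 2, 3, which divide the discriminant), each new pattern first appears at: mod 5: f = (x^3 + 3x + 3)(x^3 + 2x^2 + x + 4), pattern 3+3; mod 7: f = (x^6 + 5x^5 + 5x^4 + 4x^3 + 5x^2 + 2x + 1), pattern 6; mod 17: f = (x + 14)(x + 16)(x^2 + x + 2)(x^2 + 15x + 13), pattern 2+2+1+1; mod 19: f = (x + 5)(x + 6)(x + 12)(x + 17)(x^2 + 10x + 13), pattern 2+1+1+1+1; mod 71: f = (x^2 + 15x + 52)(x^2 + 25x + 61)(x^2 + 43x + 47), pattern 2+2+2. No other pattern occurs in this range, so the set of observed cycle types is {3+3, 6, 2+2+1+1, 2+1+1+1+1, 2+2+2}. The candidates containing elements of all these cycle types are A_4 x C_2 (6T6) of order 24, S_4 x C_2 (6T11) of order 48, (S_3 x S_3) : C_2 (6T13) of order 72, S_6 (6T16) of order 720; the others are excluded. The observed types are precisely the cycle types that occur in A_4 x C_2 (6T6) (apart from the identity). Each of the other remaining candidates has further cycle types, and by the Chebotarev density theorem the matching factorization patterns would occur for a proportion of primes equal to their share of the group: S_4 x C_2 (6T11) additionally contains elements of type 4+2, 4+1+1 (12 of its 48 elements, about 25% of primes); (S_3 x S_3) : C_2 (6T13) additionally contains elements of type 4+2, 3+2+1, 3+1+1+1 (34 of its 72 elements, about 47% of primes); S_6 (6T16) additionally contains elements of type 5+1, 4+2, 4+1+1, 3+2+1, 3+1+1+1 (484 of its 720 elements, about 67% of primes). None of the 33 primes tested shows any such pattern (for each of these groups the chance of that is below 10^-4), which rules them out. Hence G = A_4 x C_2 (6T6), of order 24.

A_4 x C_2 (also written A4xC2)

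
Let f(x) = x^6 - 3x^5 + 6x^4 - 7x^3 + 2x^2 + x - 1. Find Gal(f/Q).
S_4 (also written S4-)

The polynomial f is an irreducible sextic over Q, so G = Gal(f/Q) is one of the 16 transitive subgroups 6T1, ..., 6T16 of S_6. The discriminant of f is 810448, which is not a perfect square, so G is not contained in A_6. The transitive groups of degree 6 not contained in A_6 are: C_6 (6T1, order 6), S_3 (6T2, order 6), D_6 (6T3, order 12), C_3 x S_3 (6T5, order 18), A_4 x C_2 (6T6, order 24), S_4 (6T8, order 24), S_3 x S_3 (6T9, order 36), S_4 x C_2 (6T11, order 48), (S_3 x S_3) : C_2 (6T13, order 72), PGL(2,5) (6T14, order 120), S_6 (6T16, order 720). By Dedekind's theorem, for a prime p not dividing disc(f) the degrees of the irreducible factors of f mod p form the cycle type of an element of G. Factoring f modulo the 22 such primes p <= 89 (skipping 2, 37, which divide the discriminant), each new pattern first appears at: mod 3: f = (x^3 + x^2 + x + 2)(x^3 + 2x^2 + 1), pattern 3+3; mod 5: f = (x^2 + 3)(x^2 + 3x + 4)(x^2 + 4x + 2), pattern 2+2+2; mod 17: f = (x + 1)(x + 15)(x^4 + 15x^3 + 6x^2 + 12x + 9), pattern 4+1+1; mod 67: f = (x + 4)(x + 62)(x^2 + 66x + 40)(x^2 + 66x + 50), pattern 2+2+1+1. No other pattern occurs in this range, so the set of observed cycle types is {3+3, 2+2+2, 4+1+1, 2+2+1+1}. The candidates containing elements of all these cycle types are S_4 (6T8) of order 24, S_4 x C_2 (6T11) of order 48, PGL(2,5) (6T14) of order 120, S_6 (6T16) of order 720; the others are excluded. The observed types are precisely the cycle types that occur in S_4 (6T8) (apart from the identity). Each of the other remaining candidates has further cycle types, and by the Chebotarev density theorem the matching factorization patterns would occur for a proportion of primes equal to their share of the group: S_4 x C_2 (6T11) additionally contains elements of type 6, 4+2, 2+1+1+1+1 (17 of its 48 elements, about 35% of primes); PGL(2,5) (6T14) additionally contains elements of type 6, 5+1 (44 of its 120 elements, about 37% of primes); S_6 (6T16) additionally contains elements of type 6, 5+1, 4+2, 3+2+1, 3+1+1+1, 2+1+1+1+1 (529 of its 720 elements, about 73% of primes). None of the 22 primes tested shows any such pattern (for each of these groups the chance of that is below 10^-4), which rules them out. Hence G = S_4 (6T8), of order 24.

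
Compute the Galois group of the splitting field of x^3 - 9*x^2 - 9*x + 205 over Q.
S_3

The polynomial is an irreducible cubic over Q and its discriminant is -228528, which is not a perfect square. For an irreducible cubic, a non-square discriminant gives Galois group S_3.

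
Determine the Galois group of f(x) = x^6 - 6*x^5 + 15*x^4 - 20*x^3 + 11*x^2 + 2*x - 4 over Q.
The polynomial f is an irreducible sextic over Q, so G = Gal(f/Q) is one of the 16 transitive subgroups 6T1, ..., 6T16 of S_6. The discriminant of f is 3356224 = 1832^2, a perfect square, so G is contained in A_6. The transitive groups of degree 6 contained in A_6 are: A_4 (6T4, order 12), S_4 (6T7, order 24), (C_3 x C_3) : C_4 (6T10, order 36), PSL(2,5) (6T12, order 60), A_6 (6T15, order 360). By Dedekind's theorem, for a prime p not dividing disc(f) the degrees of the irreducible factors of f mod p form the cycle type of an element of G. Factoring f modulo the 79 such primes p <= 419 (skipping 2, 229, which divide the discriminant), each new pattern first appears at: mod 3: f = (x^3 + x^2 + 2)(x^3 + 2x^2 + x + 1), pattern 3+3; mod 7: f = (x^2 + 5x + 5)(x^4 + 3x^3 + 2x^2 + 4x + 2), pattern 4+2; mod 23: f = (x + 8)(x + 13)(x^2 + 20x + 20)(x^2 + 22x + 18), pattern 2+2+1+1; mod 193: f = (x + 86)(x + 89)(x + 92)(x + 99)(x + 102)(x + 105), pattern 1+1+1+1+1+1. No other pattern occurs in this range, so the set of observed cycle types is {3+3, 4+2, 2+2+1+1, 1+1+1+1+1+1}. The candidates containing elements of all these cycle types are S_4 (6T7) of order 24, (C_3 x C_3) : C_4 (6T10) of order 36, A_6 (6T15) of order 360; the others are excluded. The observed types are precisely the cycle types that occur in S_4 (6T7). Each of the other remaining candidates has further cycle types, and by the Chebotarev density theorem the matching factorization patterns would occur for a proportion of primes equal to their share of the group: (C_3 x C_3) : C_4 (6T10) additionally contains elements of type 3+1+1+1 (4 of its 36 elements, about 11% of primes); A_6 (6T15) additionally contains elements of type 5+1, 3+1+1+1 (184 of its 360 elements, about 51% of primes). None of the 79 primes tested shows any such pattern (for each of these groups the chance of that is below 10^-4), which rules them out. Hence G = S_4 (6T7), of order 24.

6T7: S_4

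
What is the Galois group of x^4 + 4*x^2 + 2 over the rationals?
The polynomial is an irreducible quartic over Q and its discriminant is 2048, which is not a perfect square, so the Galois group is not contained in A_4. The resolvent cubic y^3 - 4*y^2 - 8*y + 32 has exactly one rational root, so the Galois group is C_4 or D_4. The quartic becomes reducible over Q(sqrt(disc)), so the group is C_4.

C_4 (order 4)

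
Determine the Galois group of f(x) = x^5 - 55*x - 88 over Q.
A_5

The polynomial f is an irreducible quintic over Q, so G = Gal(f/Q) is a transitive subgroup of S_5: one of C_5 (5T1, order 5), D_5 (5T2, order 10), F_20 (5T3, order 20), A_5 (5T4, order 60) or S_5 (5T5, order 120). The discriminant of f is 58564000000 = 242000^2, a perfect square, so G is contained in A_5. The transitive groups of degree 5 contained in A_5 are: C_5 (5T1, order 5), D_5 (5T2, order 10), A_5 (5T4, order 60). By Dedekind's theorem, for a prime p not dividing disc(f) the degrees of the irreducible factors of f mod p form the cycle type of an element of G. Factoring f modulo the 3 such primes p <= 13 (skipping 2, 5, 11, which divide the discriminant), each new pattern first appears at: mod 3: f = (x^5 + 2x + 2), pattern 5; mod 13: f = (x + 5)(x + 7)(x^3 + x^2 + 5x + 9), pattern 3+1+1. No other pattern occurs in this range, so the set of observed cycle types is {5, 3+1+1}. Among the candidates above, the only group containing elements of all these cycle types is A_5 (5T4) — each of C_5 (5T1), D_5 (5T2) lacks at least one of them. Hence G = A_5 (5T4), of order 60.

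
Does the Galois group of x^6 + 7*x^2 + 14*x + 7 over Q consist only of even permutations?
The polynomial is irreducible of degree 6 over Q. Its discriminant is -904619968, which is not a perfect square. A Galois group lies in the alternating group exactly when the discriminant is a square in Q, so the Galois group (C_6) is not contained in A_6.

No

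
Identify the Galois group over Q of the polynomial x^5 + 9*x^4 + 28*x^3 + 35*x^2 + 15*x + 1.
C_5

The polynomial f is an irreducible quintic over Q, so G = Gal(f/Q) is a transitive subgroup of S_5: one of C_5 (5T1, order 5), D_5 (5T2, order 10), F_20 (5T3, order 20), A_5 (5T4, order 60) or S_5 (5T5, order 120). The discriminant of f is 14641 = 121^2, a perfect square, so G is contained in A_5. The transitive groups of degree 5 contained in A_5 are: C_5 (5T1, order 5), D_5 (5T2, order 10), A_5 (5T4, order 60). By Dedekind's theorem, for a prime p not dividing disc(f) the degrees of the irreducible factors of f mod p form the cycle type of an element of G. Factoring f modulo the 14 such primes p <= 47 (skipping 11, which divides the discriminant), each new pattern first appears at: mod 2: f = (x^5 + x^4 + x^2 + x + 1), pattern 5; mod 23: f = (x + 6)(x + 8)(x + 12)(x + 13)(x + 16), pattern 1+1+1+1+1. No other pattern occurs in this range, so the set of observed cycle types is {5, 1+1+1+1+1}. The candidates containing elements of all these cycle types are C_5 (5T1) of order 5, D_5 (5T2) of order 10, A_5 (5T4) of order 60; the others are excluded. The observed types are precisely the cycle types that occur in C_5 (5T1). Each of the other remaining candidates has further cycle types, and by the Chebotarev density theorem the matching factorization patterns would occur for a proportion of primes equal to their share of the group: D_5 (5T2) additionally contains elements of type 2+2+1 (5 of its 10 elements, about 50% of primes); A_5 (5T4) additionally contains elements of type 3+1+1, 2+2+1 (35 of its 60 elements, about 58% of primes). None of the 14 primes tested shows any such pattern (for each of these groups the chance of that is below 10^-4), which rules them out. Hence G = C_5 (5T1), of order 5.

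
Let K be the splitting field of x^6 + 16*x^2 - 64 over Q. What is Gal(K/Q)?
The polynomial f is an irreducible sextic over Q, so G = Gal(f/Q) is one of the 16 transitive subgroups 6T1, ..., 6T16 of S_6. The discriminant of f is 66039417143296 = 8126464^2, a perfect square, so G is contained in A_6. The transitive groups of degree 6 contained in A_6 are: A_4 (6T4, order 12), S_4 (6T7, order 24), (C_3 x C_3) : C_4 (6T10, order 36), PSL(2,5) (6T12, order 60), A_6 (6T15, order 360). By Dedekind's theorem, for a prime p not dividing disc(f) the degrees of the irreducible factors of f mod p form the cycle type of an element of G. Factoring f modulo the 79 such primes p <= 419 (skipping 2, 31, which divide the discriminant), each new pattern first appears at: mod 3: f = (x^2 + 1)(x^4 + 2x^2 + 2), pattern 4+2; mod 5: f = (x^3 + 2x^2 + 2x + 2)(x^3 + 3x^2 + 2x + 3), pattern 3+3; mod 11: f = (x + 5)(x + 6)(x^2 + 3x + 6)(x^2 + 8x + 6), pattern 2+2+1+1; mod 67: f = (x + 4)(x + 6)(x + 22)(x + 45)(x + 61)(x + 63), pattern 1+1+1+1+1+1. No other pattern occurs in this range, so the set of observed cycle types is {4+2, 3+3, 2+2+1+1, 1+1+1+1+1+1}. The candidates containing elements of all these cycle types are S_4 (6T7) of order 24, (C_3 x C_3) : C_4 (6T10) of order 36, A_6 (6T15) of order 360; the others are excluded. The observed types are precisely the cycle types that occur in S_4 (6T7). Each of the other remaining candidates has further cycle types, and by the Chebotarev density theorem the matching factorization patterns would occur for a proportion of primes equal to their share of the group: (C_3 x C_3) : C_4 (6T10) additionally contains elements of type 3+1+1+1 (4 of its 36 elements, about 11% of primes); A_6 (6T15) additionally contains elements of type 5+1, 3+1+1+1 (184 of its 360 elements, about 51% of primes). None of the 79 primes tested shows any such pattern (for each of these groups the chance of that is below 10^-4), which rules them out. Hence G = S_4 (6T7), of order 24.

S_4 (order 24)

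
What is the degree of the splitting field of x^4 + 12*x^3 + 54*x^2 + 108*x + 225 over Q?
The degree of the splitting field over Q equals the order of the Galois group, so first determine the group. The polynomial is an irreducible quartic over Q and its discriminant is 764411904 = 27648^2, a perfect square, so the Galois group is contained in A_4. The resolvent cubic y^3 - 54*y^2 + 396*y + 4536 splits completely over Q, which gives the Klein four-group V_4. The Galois group V_4 (4T2) has order 4, so the splitting field has degree 4 over Q.

4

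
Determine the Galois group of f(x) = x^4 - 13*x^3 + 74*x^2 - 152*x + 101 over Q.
4T1: C_4

The polynomial is an irreducible quartic over Q and its discriminant is 2850125, which is not a perfect square, so the Galois group is not contained in A_4. The resolvent cubic y^3 - 74*y^2 + 1572*y - 10277 has exactly one rational root, so the Galois group is C_4 or D_4. The quartic becomes reducible over Q(sqrt(disc)), so the group is C_4.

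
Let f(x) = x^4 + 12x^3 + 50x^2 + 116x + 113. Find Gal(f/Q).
4T3: D_4

The polynomial is an irreducible quartic over Q and its discriminant is -18874368, which is not a perfect square, so the Galois group is not contained in A_4. The resolvent cubic y^3 - 50*y^2 + 940*y - 7128 has exactly one rational root, so the Galois group is C_4 or D_4. The quartic remains irreducible over Q(sqrt(disc)), so the group is D_4.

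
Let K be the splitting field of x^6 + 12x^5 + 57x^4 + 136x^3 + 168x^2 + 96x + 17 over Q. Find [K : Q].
24

The degree of the splitting field over Q equals the order of the Galois group, so first determine the group. The polynomial f is an irreducible sextic over Q, so G = Gal(f/Q) is one of the 16 transitive subgroups 6T1, ..., 6T16 of S_6. The discriminant of f is -419904, which is not a perfect square, so G is not contained in A_6. The transitive groups of degree 6 not contained in A_6 are: C_6 (6T1, order 6), S_3 (6T2, order 6), D_6 (6T3, order 12), C_3 x S_3 (6T5, order 18), A_4 x C_2 (6T6, order 24), S_4 (6T8, order 24), S_3 x S_3 (6T9, order 36), S_4 x C_2 (6T11, order 48), (S_3 x S_3) : C_2 (6T13, order 72), PGL(2,5) (6T14, order 120), S_6 (6T16, order 720). By Dedekind's theorem, for a prime p not dividing disc(f) the degrees of the irreducible factors of f mod p form the cycle type of an element of G. Factoring f modulo the 33 such primes p <= 149 (skipping 2, 3, which divide the discriminant), each new pattern first appears at: mod 5: f = (x^3 + 2x + 4)(x^3 + 2x^2 + 3), pattern 3+3; mod 7: f = (x^6 + 5x^5 + x^4 + 3x^3 + 5x + 3), pattern 6; mod 17: f = (x)(x + 4)(x^2 + 4x + 10)(x^2 + 4x + 16), pattern 2+2+1+1; mod 19: f = (x + 8)(x + 9)(x + 14)(x + 15)(x^2 + 4x + 10), pattern 2+1+1+1+1; mod 71: f = (x^2 + 4x + 44)(x^2 + 4x + 49)(x^2 + 4x + 58), pattern 2+2+2. No other pattern occurs in this range, so the set of observed cycle types is {3+3, 6, 2+2+1+1, 2+1+1+1+1, 2+2+2}. The candidates containing elements of all these cycle types are A_4 x C_2 (6T6) of order 24, S_4 x C_2 (6T11) of order 48, (S_3 x S_3) : C_2 (6T13) of order 72, S_6 (6T16) of order 720; the others are excluded. The observed types are precisely the cycle types that occur in A_4 x C_2 (6T6) (apart from the identity). Each of the other remaining candidates has further cycle types, and by the Chebotarev density theorem the matching factorization patterns would occur for a proportion of primes equal to their share of the group: S_4 x C_2 (6T11) additionally contains elements of type 4+2, 4+1+1 (12 of its 48 elements, about 25% of primes); (S_3 x S_3) : C_2 (6T13) additionally contains elements of type 4+2, 3+2+1, 3+1+1+1 (34 of its 72 elements, about 47% of primes); S_6 (6T16) additionally contains elements of type 5+1, 4+2, 4+1+1, 3+2+1, 3+1+1+1 (484 of its 720 elements, about 67% of primes). None of the 33 primes tested shows any such pattern (for each of these groups the chance of that is below 10^-4), which rules them out. Hence G = A_4 x C_2 (6T6), of order 24. The Galois group A_4 x C_2 (6T6) has order 24, so the splitting field has degree 24 over Q.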